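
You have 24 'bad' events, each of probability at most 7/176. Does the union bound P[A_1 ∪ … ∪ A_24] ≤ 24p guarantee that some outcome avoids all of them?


Union bound: P[∪_{i=1}^{24} A_i] ≤ Σ_i P[A_i] ≤ 24·p = 24·(7/176) = 21/22.
Numerically: 21/22 ≈ 0.9545.
Is 21/22 < 1? YES.
Since P[∪ A_i] ≤ 21/22 < 1, the complement has P[∩ A_i^c] ≥ 1 − 21/22 = 1/22 > 0, so some outcome avoids every A_i.

24·p = 21/22 ≈ 0.9545; existence CERTIFIED by the union bound.


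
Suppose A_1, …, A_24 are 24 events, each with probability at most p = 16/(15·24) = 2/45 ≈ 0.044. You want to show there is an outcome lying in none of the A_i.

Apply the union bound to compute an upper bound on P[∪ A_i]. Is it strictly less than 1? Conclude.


Union bound: P[∪_{i=1}^{24} A_i] ≤ Σ_i P[A_i] ≤ 24·p = 24·(2/45) = 16/15.
Numerically: 16/15 ≈ 1.067.
Is 16/15 < 1? NO.
Since the bound 16/15 is ≥ 1, the union bound is uninformative here; it does NOT by itself certify existence.

24·p = 16/15 ≈ 1.067; existence NOT certified by the union bound.


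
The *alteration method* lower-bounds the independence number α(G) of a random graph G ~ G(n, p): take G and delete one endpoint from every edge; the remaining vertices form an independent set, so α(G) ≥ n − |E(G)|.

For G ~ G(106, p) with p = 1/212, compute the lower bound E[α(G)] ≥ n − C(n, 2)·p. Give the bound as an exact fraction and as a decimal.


E[|E(G)|] = C(106, 2)·p = 5565 · (1/212) = 105/4.
E[α(G)] ≥ n − E[|E(G)|] = 106 − 105/4 = 319/4.
Numerically: ≈ 79.7500.
(This is only a lower bound; the true E[α(G)] may be larger.)

E[α(G)] ≥ 319/4 ≈ 79.7500.


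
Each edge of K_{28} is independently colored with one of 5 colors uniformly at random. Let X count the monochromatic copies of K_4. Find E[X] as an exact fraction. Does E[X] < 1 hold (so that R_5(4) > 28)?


E[X] = C(28, 4) · 5^{1 − 6} = 20475 · 5^{−5} = 20475/3125.
As a reduced fraction: E[X] = 819/125 ≈ 6.5520.
Is E[X] < 1? NO.
Since E[X] ≥ 1, the first-moment bound is inconclusive at n = 28; it does NOT by itself certify R_5(4) > 28.

E[X] = 819/125 ≈ 6.5520; E[X] ≥ 1; first-moment method inconclusive here.


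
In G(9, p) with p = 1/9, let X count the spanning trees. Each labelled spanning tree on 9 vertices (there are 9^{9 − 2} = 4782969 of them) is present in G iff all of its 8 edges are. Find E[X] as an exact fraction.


K_9 has 9^{9 − 2} = 4782969 labelled spanning trees.
For each such spanning tree H, let X_H = 1 if all 8 edges of H are present in G. Then P[X_H = 1] = p^{8} = (1/9)^{8} = 1/43046721.
By linearity of expectation: E[X] = Σ_H E[X_H] = 4782969 · p^{8} = 4782969 · 1/43046721 = 1/9.
Numerically: E[X] ≈ 0.1111.

E[X] = 4782969 · (1/9)^{8} = 1/9 ≈ 0.1111.


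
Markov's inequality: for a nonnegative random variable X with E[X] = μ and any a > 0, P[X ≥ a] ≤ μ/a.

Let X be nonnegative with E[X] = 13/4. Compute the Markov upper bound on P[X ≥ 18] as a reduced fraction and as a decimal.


μ = E[X] = 13/4, a = 18.
Markov: P[X ≥ 18] ≤ μ/a = (13/4)/18 = 13/72.
Numerically: ≈ 0.181.
(Since a = 18 > μ = 3.250, the bound 13/72 is < 1 and informative.)

P[X ≥ 18] ≤ 13/72 ≈ 0.181.


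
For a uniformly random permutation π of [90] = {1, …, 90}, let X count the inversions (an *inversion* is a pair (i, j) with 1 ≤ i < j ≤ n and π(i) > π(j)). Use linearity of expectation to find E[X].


Write X = Σ X_I over the C(90, 2) = 4005 pairs i < j, with X_I the indicator of one inversion.
There are 4005 indicators.
For each fixed pair i < j, the values π(i) and π(j) are two distinct elements of {1, …, 90} in uniformly random order; by symmetry P[π(i) > π(j)] = 1/2.
By linearity: E[X] = 4005 · (1/2) = C(90, 2) · (1/2) = 4005/2 = 4005/2 ≈ 2002.5000.

E[X] = 4005/2 = 2002.5000.


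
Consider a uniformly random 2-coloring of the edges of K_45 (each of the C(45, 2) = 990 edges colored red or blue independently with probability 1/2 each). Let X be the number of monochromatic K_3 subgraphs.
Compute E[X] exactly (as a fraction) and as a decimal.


Let X = Σ_S X_S over the C(45, 3) = 14190 subsets S of size 3, where X_S = 1 if the K_3 on S is monochromatic.
For a fixed S, the K_3 on S has C(3, 2) = 3 edges. P[all 3 edges red] = (1/2)^3, and likewise for blue, so P[monochromatic] = 2·(1/2)^3 = 2^{1 − 3} = 1/4.
By linearity: E[X] = C(45, 3) · 2^{1 − 3} = 14190 · 1/4 = 7095/2.
Numerically: E[X] ≈ 3547.5000.

E[X] = C(45,3)·2^(1−C(3,2)) = 7095/2 ≈ 3547.5000.


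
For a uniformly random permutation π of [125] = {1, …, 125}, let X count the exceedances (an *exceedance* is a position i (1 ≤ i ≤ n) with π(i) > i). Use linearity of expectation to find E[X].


Write X = Σ_{i=1}^{125} X_i, where X_i = 1_{π(i) > i}.
For each fixed i, π(i) is uniform over {1, …, 125} (marginal of a uniform permutation), so P[π(i) > i] = (n − i)/n. Summing: Σ_{i=1}^{125} (n − i)/n = (0 + 1 + … + 124)/125 = 125(125 − 1)/(2·125) = (125 − 1)/2.
Hence E[X] = Σ_{i=1}^{125} (125 − i)/125 = 62 ≈ 62.0000.

E[X] = 62 = 62.0000.


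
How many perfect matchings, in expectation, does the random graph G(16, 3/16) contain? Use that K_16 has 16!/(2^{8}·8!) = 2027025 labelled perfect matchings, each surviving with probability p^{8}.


K_16 has 16!/(2^{8}·8!) = 2027025 labelled perfect matchings.
For each such perfect matching H, let X_H = 1 if all 8 edges of H are present in G. Then P[X_H = 1] = p^{8} = (3/16)^{8} = 6561/4294967296.
By linearity: E[X] = Σ_H E[X_H] = 2027025 · p^{8} = 2027025 · 6561/4294967296 = 13299311025/4294967296.
Numerically: E[X] ≈ 3.1.

E[X] = 2027025 · (3/16)^{8} = 13299311025/4294967296 ≈ 3.1.


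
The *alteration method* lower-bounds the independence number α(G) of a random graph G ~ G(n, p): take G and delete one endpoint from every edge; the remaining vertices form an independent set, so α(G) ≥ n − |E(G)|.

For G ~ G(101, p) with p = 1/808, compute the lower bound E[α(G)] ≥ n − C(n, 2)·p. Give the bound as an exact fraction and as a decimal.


E[|E(G)|] = C(101, 2)·p = 5050 · (1/808) = 25/4.
E[α(G)] ≥ n − E[|E(G)|] = 101 − 25/4 = 379/4.
Numerically: ≈ 94.75000.
(This is only a lower bound; the true E[α(G)] may be larger.)

E[α(G)] ≥ 379/4 ≈ 94.75000.


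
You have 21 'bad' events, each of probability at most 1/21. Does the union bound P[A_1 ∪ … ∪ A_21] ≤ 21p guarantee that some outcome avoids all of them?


Union bound: P[∪_{i=1}^{21} A_i] ≤ Σ_i P[A_i] ≤ 21·p = 21·(1/21) = 1.
Numerically: 1 ≈ 1.0000000.
Is 1 < 1? NO.
Since the bound 1 is ≥ 1, the union bound is uninformative here; it does NOT by itself certify existence.

21·p = 1 ≈ 1.0000000; existence NOT certified by the union bound.


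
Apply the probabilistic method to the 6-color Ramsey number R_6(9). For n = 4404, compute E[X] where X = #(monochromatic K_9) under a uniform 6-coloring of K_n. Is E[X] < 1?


E[X] = C(4404, 9) · 6^{1 − 36} = 1703375445537161676647015880 · 6^{−35} = 1703375445537161676647015880/1719070799748422591028658176.
As a reduced fraction: E[X] = 70973976897381736526958995/71627949989517607959527424 ≈ 0.9908699.
Is E[X] < 1? YES.
Since E[X] < 1, there exists a 6-coloring of K_{4404} with no monochromatic K_9; hence R_6(9) > 4404.

E[X] = 70973976897381736526958995/71627949989517607959527424 ≈ 0.9908699; E[X] < 1, so R_6(9) > 4404.


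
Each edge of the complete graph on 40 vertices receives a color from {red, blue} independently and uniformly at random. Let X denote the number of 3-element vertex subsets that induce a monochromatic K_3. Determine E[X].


Let X = Σ_S X_S over the C(40, 3) = 9880 subsets S of size 3, where X_S = 1 if the K_3 on S is monochromatic.
For a fixed S, the K_3 on S has C(3, 2) = 3 edges. P[all 3 edges red] = (1/2)^3, and likewise for blue, so P[monochromatic] = 2·(1/2)^3 = 2^{1 − 3} = 1/4.
By linearity of expectation: E[X] = C(40, 3) · 2^{1 − 3} = 9880 · 1/4 = 2470.
Numerically: E[X] ≈ 2470.000.

E[X] = C(40,3)·2^(1−C(3,2)) = 2470 ≈ 2470.000.


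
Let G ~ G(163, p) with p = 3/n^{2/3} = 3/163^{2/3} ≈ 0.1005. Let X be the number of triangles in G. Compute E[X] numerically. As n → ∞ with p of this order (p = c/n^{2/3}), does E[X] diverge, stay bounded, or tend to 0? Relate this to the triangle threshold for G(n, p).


Number of potential triangles: C(163, 3) = 708561.
Each occurs with probability p³ ≈ (0.1005)³ ≈ 1.016222e-03.
By linearity: E[X] = C(163, 3)·p³ ≈ 708561 · 1.016222e-03 ≈ 720.0552.
Since α = 2/3 < 1, p = c/n^{2/3} ≫ 1/n is above the triangle threshold p ~ 1/n. Asymptotically E[X] ~ (c³/6)·n^{3(1−α)} = (3³/6)·n^{1} → ∞; triangles are abundant w.h.p.

E[X] ≈ 720.0552; in regime p = Θ(1/n^{2/3}) E[X] diverges (above the triangle threshold p ~ 1/n).


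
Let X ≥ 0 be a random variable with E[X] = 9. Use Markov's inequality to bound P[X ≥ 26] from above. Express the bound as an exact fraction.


μ = E[X] = 9, a = 26.
Markov: P[X ≥ 26] ≤ μ/a = (9)/26 = 9/26.
Numerically: ≈ 0.346154.
(Since a = 26 > μ = 9.000000, the bound 9/26 is < 1 and informative.)

P[X ≥ 26] ≤ 9/26 ≈ 0.346154.


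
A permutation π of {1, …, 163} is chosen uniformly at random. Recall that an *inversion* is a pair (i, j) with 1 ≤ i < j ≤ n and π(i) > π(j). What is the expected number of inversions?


Write X = Σ X_I over the C(163, 2) = 13203 pairs i < j, with X_I the indicator of one inversion.
There are 13203 indicators.
For each fixed pair i < j, the values π(i) and π(j) are two distinct elements of {1, …, 163} in uniformly random order; by symmetry P[π(i) > π(j)] = 1/2.
By linearity: E[X] = 13203 · (1/2) = C(163, 2) · (1/2) = 13203/2 = 13203/2 ≈ 6601.500000.

E[X] = 13203/2 = 6601.500000.


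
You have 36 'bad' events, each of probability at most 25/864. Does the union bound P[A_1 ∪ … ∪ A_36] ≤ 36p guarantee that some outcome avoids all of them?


Union bound: P[∪_{i=1}^{36} A_i] ≤ Σ_i P[A_i] ≤ 36·p = 36·(25/864) = 25/24.
Numerically: 25/24 ≈ 1.042.
Is 25/24 < 1? NO.
Since the bound 25/24 is ≥ 1, the union bound is uninformative here; it does NOT by itself certify existence.

36·p = 25/24 ≈ 1.042; existence NOT certified by the union bound.


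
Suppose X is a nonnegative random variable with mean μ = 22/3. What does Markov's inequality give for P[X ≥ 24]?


μ = E[X] = 22/3, a = 24.
Markov: P[X ≥ 24] ≤ μ/a = (22/3)/24 = 11/36.
Numerically: ≈ 0.3056.
(Since a = 24 > μ = 7.3333, the bound 11/36 is < 1 and informative.)

P[X ≥ 24] ≤ 11/36 ≈ 0.3056.


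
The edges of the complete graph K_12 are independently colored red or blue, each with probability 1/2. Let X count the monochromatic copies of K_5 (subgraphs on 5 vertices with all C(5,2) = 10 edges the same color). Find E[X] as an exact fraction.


Let X = Σ_S X_S over the C(12, 5) = 792 subsets S of size 5, where X_S = 1 if the K_5 on S is monochromatic.
For a fixed S, the K_5 on S has C(5, 2) = 10 edges. P[all 10 edges red] = (1/2)^10, and likewise for blue, so P[monochromatic] = 2·(1/2)^10 = 2^{1 − 10} = 1/512.
By linearity of expectation: E[X] = C(12, 5) · 2^{1 − 10} = 792 · 1/512 = 99/64.
Numerically: E[X] ≈ 1.547.

E[X] = C(12,5)·2^(1−C(5,2)) = 99/64 ≈ 1.547.


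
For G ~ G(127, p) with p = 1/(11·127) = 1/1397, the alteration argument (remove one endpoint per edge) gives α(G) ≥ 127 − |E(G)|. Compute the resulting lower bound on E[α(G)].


E[|E(G)|] = C(127, 2)·p = 8001 · (1/1397) = 63/11.
E[α(G)] ≥ n − E[|E(G)|] = 127 − 63/11 = 1334/11.
Numerically: ≈ 121.273.
(This is only a lower bound; the true E[α(G)] may be larger.)

E[α(G)] ≥ 1334/11 ≈ 121.273.


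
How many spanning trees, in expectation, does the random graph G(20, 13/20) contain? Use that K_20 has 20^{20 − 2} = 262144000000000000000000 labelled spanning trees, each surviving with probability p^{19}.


K_20 has 20^{20 − 2} = 262144000000000000000000 labelled spanning trees.
For each such spanning tree H, let X_H = 1 if all 19 edges of H are present in G. Then P[X_H = 1] = p^{19} = (13/20)^{19} = 1461920290375446110677/5242880000000000000000000.
By linearity of expectation: E[X] = Σ_H E[X_H] = 262144000000000000000000 · p^{19} = 262144000000000000000000 · 1461920290375446110677/5242880000000000000000000 = 1461920290375446110677/20.
Numerically: E[X] ≈ 7.3096e+19.

E[X] = 262144000000000000000000 · (13/20)^{19} = 1461920290375446110677/20 ≈ 7.3096e+19.


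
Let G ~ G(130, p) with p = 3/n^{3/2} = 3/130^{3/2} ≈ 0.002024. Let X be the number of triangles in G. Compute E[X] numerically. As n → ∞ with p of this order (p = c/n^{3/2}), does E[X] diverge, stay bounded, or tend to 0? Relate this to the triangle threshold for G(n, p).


Number of potential triangles: C(130, 3) = 357760.
Each occurs with probability p³ ≈ (0.002024)³ ≈ 8.291225e-09.
By linearity: E[X] = C(130, 3)·p³ ≈ 357760 · 8.291225e-09 ≈ 0.0030.
Since α = 3/2 > 1, p = c/n^{3/2} = o(1/n) is below the triangle threshold p ~ 1/n. Asymptotically E[X] ~ (c³/6)·n^{3(1−α)} = (3³/6)·n^{-1.5} → 0, so by Markov's inequality G has no triangles w.h.p.

E[X] ≈ 0.0030; in regime p = Θ(1/n^{3/2}) E[X] tends to 0 (below the triangle threshold p ~ 1/n).


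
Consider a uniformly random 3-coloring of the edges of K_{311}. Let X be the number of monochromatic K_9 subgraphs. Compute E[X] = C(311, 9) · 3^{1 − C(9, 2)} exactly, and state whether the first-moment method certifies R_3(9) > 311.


E[X] = C(311, 9) · 3^{1 − 36} = 66733530156060130 · 3^{−35} = 66733530156060130/50031545098999707.
As a reduced fraction: E[X] = 66733530156060130/50031545098999707 ≈ 1.3338291.
Is E[X] < 1? NO.
Since E[X] ≥ 1, the first-moment bound is inconclusive at n = 311; it does NOT by itself certify R_3(9) > 311.

E[X] = 66733530156060130/50031545098999707 ≈ 1.3338291; E[X] ≥ 1; first-moment method inconclusive here.


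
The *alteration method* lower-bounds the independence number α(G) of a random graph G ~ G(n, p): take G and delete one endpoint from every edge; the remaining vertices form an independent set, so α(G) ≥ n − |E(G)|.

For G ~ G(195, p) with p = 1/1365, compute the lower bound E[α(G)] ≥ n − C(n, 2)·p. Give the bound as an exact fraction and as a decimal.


E[|E(G)|] = C(195, 2)·p = 18915 · (1/1365) = 97/7.
E[α(G)] ≥ n − E[|E(G)|] = 195 − 97/7 = 1268/7.
Numerically: ≈ 181.1429.
(This is only a lower bound; the true E[α(G)] may be larger.)

E[α(G)] ≥ 1268/7 ≈ 181.1429.


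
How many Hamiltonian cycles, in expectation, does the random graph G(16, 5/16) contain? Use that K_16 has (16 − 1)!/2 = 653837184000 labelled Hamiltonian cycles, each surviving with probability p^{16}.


K_16 has (16 − 1)!/2 = 653837184000 labelled Hamiltonian cycles.
For each such Hamiltonian cycle H, let X_H = 1 if all 16 edges of H are present in G. Then P[X_H = 1] = p^{16} = (5/16)^{16} = 152587890625/18446744073709551616.
By linearity: E[X] = Σ_H E[X_H] = 653837184000 · p^{16} = 653837184000 · 152587890625/18446744073709551616 = 97429332733154296875/18014398509481984.
Numerically: E[X] ≈ 5408.

E[X] = 653837184000 · (5/16)^{16} = 97429332733154296875/18014398509481984 ≈ 5408.


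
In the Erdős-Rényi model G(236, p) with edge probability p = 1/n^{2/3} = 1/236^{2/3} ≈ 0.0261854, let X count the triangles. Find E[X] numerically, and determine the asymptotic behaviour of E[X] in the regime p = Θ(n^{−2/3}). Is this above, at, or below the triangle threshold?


Number of potential triangles: C(236, 3) = 2162940.
Each occurs with probability p³ ≈ (0.0261854)³ ≈ 1.79546107e-05.
By linearity: E[X] = C(236, 3)·p³ ≈ 2162940 · 1.79546107e-05 ≈ 38.834746.
Since α = 2/3 < 1, p = c/n^{2/3} ≫ 1/n is above the triangle threshold p ~ 1/n. Asymptotically E[X] ~ (c³/6)·n^{3(1−α)} = (1³/6)·n^{1} → ∞; triangles are abundant w.h.p.

E[X] ≈ 38.834746; in regime p = Θ(1/n^{2/3}) E[X] diverges (above the triangle threshold p ~ 1/n).


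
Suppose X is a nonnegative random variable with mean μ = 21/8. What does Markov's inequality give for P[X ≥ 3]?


μ = E[X] = 21/8, a = 3.
Markov: P[X ≥ 3] ≤ μ/a = (21/8)/3 = 7/8.
Numerically: ≈ 0.8750.
(Since a = 3 > μ = 2.6250, the bound 7/8 is < 1 and informative.)

P[X ≥ 3] ≤ 7/8 ≈ 0.8750.


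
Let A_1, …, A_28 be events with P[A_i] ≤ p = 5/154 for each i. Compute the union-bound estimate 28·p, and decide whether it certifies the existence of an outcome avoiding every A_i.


Union bound: P[∪_{i=1}^{28} A_i] ≤ Σ_i P[A_i] ≤ 28·p = 28·(5/154) = 10/11.
Numerically: 10/11 ≈ 0.90909.
Is 10/11 < 1? YES.
Since P[∪ A_i] ≤ 10/11 < 1, the complement has P[∩ A_i^c] ≥ 1 − 10/11 = 1/11 > 0, so some outcome avoids every A_i.

28·p = 10/11 ≈ 0.90909; existence CERTIFIED by the union bound.


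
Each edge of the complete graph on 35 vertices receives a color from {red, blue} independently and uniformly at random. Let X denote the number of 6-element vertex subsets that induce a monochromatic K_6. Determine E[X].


Let X = Σ_S X_S over the C(35, 6) = 1623160 subsets S of size 6, where X_S = 1 if the K_6 on S is monochromatic.
For a fixed S, the K_6 on S has C(6, 2) = 15 edges. P[all 15 edges red] = (1/2)^15, and likewise for blue, so P[monochromatic] = 2·(1/2)^15 = 2^{1 − 15} = 1/16384.
By linearity: E[X] = C(35, 6) · 2^{1 − 15} = 1623160 · 1/16384 = 202895/2048.
Numerically: E[X] ≈ 99.06982.

E[X] = C(35,6)·2^(1−C(6,2)) = 202895/2048 ≈ 99.06982.


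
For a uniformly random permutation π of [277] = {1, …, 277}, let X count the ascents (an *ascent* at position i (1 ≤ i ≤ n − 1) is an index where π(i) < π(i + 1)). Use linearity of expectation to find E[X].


Write X = Σ X_I over i = 1, …, 276, with X_I the indicator of one ascent.
There are 276 indicators.
For each fixed i, the pair (π(i), π(i+1)) is a uniformly random ordered pair of distinct values from {1, …, 277}; by symmetry P[π(i) < π(i+1)] = 1/2.
By linearity: E[X] = 276 · (1/2) = (277 − 1) · (1/2) = 138 ≈ 138.000.

E[X] = 138 = 138.000.


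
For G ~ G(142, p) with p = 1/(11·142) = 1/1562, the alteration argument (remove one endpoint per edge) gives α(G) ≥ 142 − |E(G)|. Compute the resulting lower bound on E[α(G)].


E[|E(G)|] = C(142, 2)·p = 10011 · (1/1562) = 141/22.
E[α(G)] ≥ n − E[|E(G)|] = 142 − 141/22 = 2983/22.
Numerically: ≈ 135.591.
(This is only a lower bound; the true E[α(G)] may be larger.)

E[α(G)] ≥ 2983/22 ≈ 135.591.


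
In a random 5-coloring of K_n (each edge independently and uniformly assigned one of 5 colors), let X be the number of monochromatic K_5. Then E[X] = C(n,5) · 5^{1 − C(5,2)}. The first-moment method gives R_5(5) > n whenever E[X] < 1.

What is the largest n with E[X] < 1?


We need C(n, 5) · 5^{1 − 10} < 1, i.e. C(n, 5) < 5^{10 − 1} = 1953125.
Check values of n near the boundary:
  n = 44: C(44, 5) = 1086008; 1086008 < 1953125? YES
  n = 45: C(45, 5) = 1221759; 1221759 < 1953125? YES
  n = 46: C(46, 5) = 1370754; 1370754 < 1953125? YES
  n = 47: C(47, 5) = 1533939; 1533939 < 1953125? YES
  n = 48: C(48, 5) = 1712304; 1712304 < 1953125? YES
  n = 49: C(49, 5) = 1906884; 1906884 < 1953125? YES
  n = 50: C(50, 5) = 2118760; 2118760 < 1953125? NO
  n = 51: C(51, 5) = 2349060; 2349060 < 1953125? NO
  n = 52: C(52, 5) = 2598960; 2598960 < 1953125? NO
The largest n with C(n, 5) < 1953125 is n = 49 (where E[X] = 1906884/1953125 ≈ 0.9763246). Hence R_5(5) > 49, i.e. R_5(5) ≥ 50.

Largest n = 49; hence R_5(5) > 49.


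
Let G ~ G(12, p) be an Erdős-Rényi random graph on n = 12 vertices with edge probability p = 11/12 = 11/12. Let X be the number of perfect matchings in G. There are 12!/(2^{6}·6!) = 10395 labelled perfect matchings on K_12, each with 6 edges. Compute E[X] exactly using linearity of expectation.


K_12 has 12!/(2^{6}·6!) = 10395 labelled perfect matchings.
For each such perfect matching H, let X_H = 1 if all 6 edges of H are present in G. Then P[X_H = 1] = p^{6} = (11/12)^{6} = 1771561/2985984.
By linearity of expectation: E[X] = Σ_H E[X_H] = 10395 · p^{6} = 10395 · 1771561/2985984 = 682050985/110592.
Numerically: E[X] ≈ 6.17e+03.

E[X] = 10395 · (11/12)^{6} = 682050985/110592 ≈ 6.17e+03.


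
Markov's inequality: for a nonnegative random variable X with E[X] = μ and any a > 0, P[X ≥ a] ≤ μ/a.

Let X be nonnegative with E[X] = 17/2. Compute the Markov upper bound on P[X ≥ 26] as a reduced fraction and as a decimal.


μ = E[X] = 17/2, a = 26.
Markov: P[X ≥ 26] ≤ μ/a = (17/2)/26 = 17/52.
Numerically: ≈ 0.32692.
(Since a = 26 > μ = 8.50000, the bound 17/52 is < 1 and informative.)

P[X ≥ 26] ≤ 17/52 ≈ 0.32692.


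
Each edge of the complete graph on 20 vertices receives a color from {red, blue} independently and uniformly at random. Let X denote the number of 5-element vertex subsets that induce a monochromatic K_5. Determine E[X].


Let X = Σ_S X_S over the C(20, 5) = 15504 subsets S of size 5, where X_S = 1 if the K_5 on S is monochromatic.
For a fixed S, the K_5 on S has C(5, 2) = 10 edges. P[all 10 edges red] = (1/2)^10, and likewise for blue, so P[monochromatic] = 2·(1/2)^10 = 2^{1 − 10} = 1/512.
By linearity: E[X] = C(20, 5) · 2^{1 − 10} = 15504 · 1/512 = 969/32.
Numerically: E[X] ≈ 30.281250.

E[X] = C(20,5)·2^(1−C(5,2)) = 969/32 ≈ 30.281250.


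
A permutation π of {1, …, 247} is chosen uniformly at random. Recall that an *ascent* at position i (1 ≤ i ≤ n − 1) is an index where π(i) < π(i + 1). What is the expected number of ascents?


Write X = Σ X_I over i = 1, …, 246, with X_I the indicator of one ascent.
There are 246 indicators.
For each fixed i, the pair (π(i), π(i+1)) is a uniformly random ordered pair of distinct values from {1, …, 247}; by symmetry P[π(i) < π(i+1)] = 1/2.
By linearity: E[X] = 246 · (1/2) = (247 − 1) · (1/2) = 123 ≈ 123.00000.

E[X] = 123 = 123.00000.


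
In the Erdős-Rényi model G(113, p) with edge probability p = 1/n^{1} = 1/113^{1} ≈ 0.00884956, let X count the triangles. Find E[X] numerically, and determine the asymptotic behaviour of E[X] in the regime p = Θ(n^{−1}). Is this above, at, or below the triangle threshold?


Number of potential triangles: C(113, 3) = 234136.
Each occurs with probability p³ ≈ (0.00884956)³ ≈ 6.93050162e-07.
By linearity: E[X] = C(113, 3)·p³ ≈ 234136 · 6.93050162e-07 ≈ 0.162268.
Here α = 1, so p = 1/n is exactly at the triangle threshold p ~ 1/n. Asymptotically E[X] → c³/6 = 1³/6 = 1/6 ≈ 0.166667, a bounded constant. In this regime the triangle count is asymptotically Poisson(c³/6).

E[X] ≈ 0.162268; in regime p = Θ(1/n^{1}) E[X] stays bounded (at the triangle threshold p ~ 1/n).


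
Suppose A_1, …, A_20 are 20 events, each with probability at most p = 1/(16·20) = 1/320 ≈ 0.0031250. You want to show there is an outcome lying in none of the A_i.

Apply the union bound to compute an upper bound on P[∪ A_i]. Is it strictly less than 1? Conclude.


Union bound: P[∪_{i=1}^{20} A_i] ≤ Σ_i P[A_i] ≤ 20·p = 20·(1/320) = 1/16.
Numerically: 1/16 ≈ 0.0625000.
Is 1/16 < 1? YES.
Since P[∪ A_i] ≤ 1/16 < 1, the complement has P[∩ A_i^c] ≥ 1 − 1/16 = 15/16 > 0, so some outcome avoids every A_i.

20·p = 1/16 ≈ 0.0625000; existence CERTIFIED by the union bound.


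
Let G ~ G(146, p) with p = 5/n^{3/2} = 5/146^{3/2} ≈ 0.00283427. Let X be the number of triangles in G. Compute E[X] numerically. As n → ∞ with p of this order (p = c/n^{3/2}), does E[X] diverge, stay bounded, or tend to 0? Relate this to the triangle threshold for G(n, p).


Number of potential triangles: C(146, 3) = 508080.
Each occurs with probability p³ ≈ (0.00283427)³ ≈ 2.27678574e-08.
By linearity: E[X] = C(146, 3)·p³ ≈ 508080 · 2.27678574e-08 ≈ 0.011568.
Since α = 3/2 > 1, p = c/n^{3/2} = o(1/n) is below the triangle threshold p ~ 1/n. Asymptotically E[X] ~ (c³/6)·n^{3(1−α)} = (5³/6)·n^{-1.5} → 0, so by Markov's inequality G has no triangles w.h.p.

E[X] ≈ 0.011568; in regime p = Θ(1/n^{3/2}) E[X] tends to 0 (below the triangle threshold p ~ 1/n).


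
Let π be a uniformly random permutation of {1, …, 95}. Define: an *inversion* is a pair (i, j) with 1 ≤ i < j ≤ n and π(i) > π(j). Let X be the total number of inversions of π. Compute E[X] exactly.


Write X = Σ X_I over the C(95, 2) = 4465 pairs i < j, with X_I the indicator of one inversion.
There are 4465 indicators.
For each fixed pair i < j, the values π(i) and π(j) are two distinct elements of {1, …, 95} in uniformly random order; by symmetry P[π(i) > π(j)] = 1/2.
By linearity: E[X] = 4465 · (1/2) = C(95, 2) · (1/2) = 4465/2 = 4465/2 ≈ 2232.5000.

E[X] = 4465/2 = 2232.5000.


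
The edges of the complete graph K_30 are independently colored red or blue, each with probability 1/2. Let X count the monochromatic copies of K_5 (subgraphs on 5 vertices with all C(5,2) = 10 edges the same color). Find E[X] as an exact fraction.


Let X = Σ_S X_S over the C(30, 5) = 142506 subsets S of size 5, where X_S = 1 if the K_5 on S is monochromatic.
For a fixed S, the K_5 on S has C(5, 2) = 10 edges. P[all 10 edges red] = (1/2)^10, and likewise for blue, so P[monochromatic] = 2·(1/2)^10 = 2^{1 − 10} = 1/512.
By linearity: E[X] = C(30, 5) · 2^{1 − 10} = 142506 · 1/512 = 71253/256.
Numerically: E[X] ≈ 278.332.

E[X] = C(30,5)·2^(1−C(5,2)) = 71253/256 ≈ 278.332.


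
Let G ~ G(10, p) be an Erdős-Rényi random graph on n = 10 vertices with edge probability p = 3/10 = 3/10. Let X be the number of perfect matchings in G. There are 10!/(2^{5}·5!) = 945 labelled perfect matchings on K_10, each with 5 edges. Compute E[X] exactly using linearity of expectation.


K_10 has 10!/(2^{5}·5!) = 945 labelled perfect matchings.
For each such perfect matching H, let X_H = 1 if all 5 edges of H are present in G. Then P[X_H = 1] = p^{5} = (3/10)^{5} = 243/100000.
Summing the indicators: E[X] = Σ_H E[X_H] = 945 · p^{5} = 945 · 243/100000 = 45927/20000.
Numerically: E[X] ≈ 2.296.

E[X] = 945 · (3/10)^{5} = 45927/20000 ≈ 2.296.


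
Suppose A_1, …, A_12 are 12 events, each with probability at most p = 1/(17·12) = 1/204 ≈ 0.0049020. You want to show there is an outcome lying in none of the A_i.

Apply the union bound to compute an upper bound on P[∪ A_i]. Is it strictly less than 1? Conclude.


Union bound: P[∪_{i=1}^{12} A_i] ≤ Σ_i P[A_i] ≤ 12·p = 12·(1/204) = 1/17.
Numerically: 1/17 ≈ 0.0588235.
Is 1/17 < 1? YES.
Since P[∪ A_i] ≤ 1/17 < 1, the complement has P[∩ A_i^c] ≥ 1 − 1/17 = 16/17 > 0, so some outcome avoids every A_i.

12·p = 1/17 ≈ 0.0588235; existence CERTIFIED by the union bound.


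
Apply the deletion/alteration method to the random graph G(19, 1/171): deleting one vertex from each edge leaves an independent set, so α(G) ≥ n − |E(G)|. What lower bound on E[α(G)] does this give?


E[|E(G)|] = C(19, 2)·p = 171 · (1/171) = 1.
E[α(G)] ≥ n − E[|E(G)|] = 19 − 1 = 18.
Numerically: ≈ 18.0000.
(This is only a lower bound; the true E[α(G)] may be larger.)

E[α(G)] ≥ 18 ≈ 18.0000.


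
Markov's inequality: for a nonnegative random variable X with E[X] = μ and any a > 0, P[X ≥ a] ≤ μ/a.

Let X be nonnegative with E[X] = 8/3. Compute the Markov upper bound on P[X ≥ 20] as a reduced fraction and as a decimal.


μ = E[X] = 8/3, a = 20.
Markov: P[X ≥ 20] ≤ μ/a = (8/3)/20 = 2/15.
Numerically: ≈ 0.1333.
(Since a = 20 > μ = 2.6667, the bound 2/15 is < 1 and informative.)

P[X ≥ 20] ≤ 2/15 ≈ 0.1333.


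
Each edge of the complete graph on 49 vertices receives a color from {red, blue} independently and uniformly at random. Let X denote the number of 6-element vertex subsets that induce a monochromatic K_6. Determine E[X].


Let X = Σ_S X_S over the C(49, 6) = 13983816 subsets S of size 6, where X_S = 1 if the K_6 on S is monochromatic.
For a fixed S, the K_6 on S has C(6, 2) = 15 edges. P[all 15 edges red] = (1/2)^15, and likewise for blue, so P[monochromatic] = 2·(1/2)^15 = 2^{1 − 15} = 1/16384.
Summing: E[X] = C(49, 6) · 2^{1 − 15} = 13983816 · 1/16384 = 1747977/2048.
Numerically: E[X] ≈ 853.504395.

E[X] = C(49,6)·2^(1−C(6,2)) = 1747977/2048 ≈ 853.504395.


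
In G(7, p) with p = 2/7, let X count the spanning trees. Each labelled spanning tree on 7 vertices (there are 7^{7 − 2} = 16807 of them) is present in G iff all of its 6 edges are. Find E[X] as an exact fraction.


K_7 has 7^{7 − 2} = 16807 labelled spanning trees.
For each such spanning tree H, let X_H = 1 if all 6 edges of H are present in G. Then P[X_H = 1] = p^{6} = (2/7)^{6} = 64/117649.
By linearity: E[X] = Σ_H E[X_H] = 16807 · p^{6} = 16807 · 64/117649 = 64/7.
Numerically: E[X] ≈ 9.14286.

E[X] = 16807 · (2/7)^{6} = 64/7 ≈ 9.14286.


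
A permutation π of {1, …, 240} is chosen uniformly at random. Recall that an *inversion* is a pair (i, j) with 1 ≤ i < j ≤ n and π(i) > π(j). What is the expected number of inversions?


Write X = Σ X_I over the C(240, 2) = 28680 pairs i < j, with X_I the indicator of one inversion.
There are 28680 indicators.
For each fixed pair i < j, the values π(i) and π(j) are two distinct elements of {1, …, 240} in uniformly random order; by symmetry P[π(i) > π(j)] = 1/2.
By linearity: E[X] = 28680 · (1/2) = C(240, 2) · (1/2) = 28680/2 = 14340 ≈ 14340.000.

E[X] = 14340 = 14340.000.


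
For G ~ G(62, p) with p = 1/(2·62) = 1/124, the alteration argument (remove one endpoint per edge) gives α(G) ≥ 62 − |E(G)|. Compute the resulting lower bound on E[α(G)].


E[|E(G)|] = C(62, 2)·p = 1891 · (1/124) = 61/4.
E[α(G)] ≥ n − E[|E(G)|] = 62 − 61/4 = 187/4.
Numerically: ≈ 46.750000.
(This is only a lower bound; the true E[α(G)] may be larger.)

E[α(G)] ≥ 187/4 ≈ 46.750000.


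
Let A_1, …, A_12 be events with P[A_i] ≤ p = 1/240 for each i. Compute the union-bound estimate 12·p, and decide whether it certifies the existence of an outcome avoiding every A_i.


Union bound: P[∪_{i=1}^{12} A_i] ≤ Σ_i P[A_i] ≤ 12·p = 12·(1/240) = 1/20.
Numerically: 1/20 ≈ 0.0500000.
Is 1/20 < 1? YES.
Since P[∪ A_i] ≤ 1/20 < 1, the complement has P[∩ A_i^c] ≥ 1 − 1/20 = 19/20 > 0, so some outcome avoids every A_i.

12·p = 1/20 ≈ 0.0500000; existence CERTIFIED by the union bound.


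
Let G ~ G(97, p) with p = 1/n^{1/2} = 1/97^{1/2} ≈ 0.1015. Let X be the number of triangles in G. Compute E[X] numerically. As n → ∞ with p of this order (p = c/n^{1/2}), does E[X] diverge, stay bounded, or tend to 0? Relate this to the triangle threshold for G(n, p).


Number of potential triangles: C(97, 3) = 147440.
Each occurs with probability p³ ≈ (0.1015)³ ≈ 1.046749e-03.
By linearity: E[X] = C(97, 3)·p³ ≈ 147440 · 1.046749e-03 ≈ 154.3326.
Since α = 1/2 < 1, p = c/n^{1/2} ≫ 1/n is above the triangle threshold p ~ 1/n. Asymptotically E[X] ~ (c³/6)·n^{3(1−α)} = (1³/6)·n^{1.5} → ∞; triangles are abundant w.h.p.

E[X] ≈ 154.3326; in regime p = Θ(1/n^{1/2}) E[X] diverges (above the triangle threshold p ~ 1/n).


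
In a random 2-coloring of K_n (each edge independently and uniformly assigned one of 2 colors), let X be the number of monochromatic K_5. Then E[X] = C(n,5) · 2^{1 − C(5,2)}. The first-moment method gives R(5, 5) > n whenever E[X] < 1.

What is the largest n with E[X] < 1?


We need C(n, 5) · 2^{1 − 10} < 1, i.e. C(n, 5) < 2^{10 − 1} = 512.
Check values of n near the boundary:
  n = 9: C(9, 5) = 126; 126 < 512? YES
  n = 10: C(10, 5) = 252; 252 < 512? YES
  n = 11: C(11, 5) = 462; 462 < 512? YES
  n = 12: C(12, 5) = 792; 792 < 512? NO
  n = 13: C(13, 5) = 1287; 1287 < 512? NO
  n = 14: C(14, 5) = 2002; 2002 < 512? NO
The largest n with C(n, 5) < 512 is n = 11 (where E[X] = 231/256 ≈ 0.90234). Hence R(5, 5) > 11, i.e. R(5, 5) ≥ 12.

Largest n = 11; hence R(5, 5) > 11.


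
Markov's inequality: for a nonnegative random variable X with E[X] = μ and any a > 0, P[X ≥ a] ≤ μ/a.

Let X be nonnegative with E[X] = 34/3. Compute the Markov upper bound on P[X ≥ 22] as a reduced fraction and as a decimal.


μ = E[X] = 34/3, a = 22.
Markov: P[X ≥ 22] ≤ μ/a = (34/3)/22 = 17/33.
Numerically: ≈ 0.515.
(Since a = 22 > μ = 11.333, the bound 17/33 is < 1 and informative.)

P[X ≥ 22] ≤ 17/33 ≈ 0.515.


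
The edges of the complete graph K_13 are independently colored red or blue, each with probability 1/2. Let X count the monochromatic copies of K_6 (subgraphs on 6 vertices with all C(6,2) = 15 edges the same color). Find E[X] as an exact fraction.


Let X = Σ_S X_S over the C(13, 6) = 1716 subsets S of size 6, where X_S = 1 if the K_6 on S is monochromatic.
For a fixed S, the K_6 on S has C(6, 2) = 15 edges. P[all 15 edges red] = (1/2)^15, and likewise for blue, so P[monochromatic] = 2·(1/2)^15 = 2^{1 − 15} = 1/16384.
Summing: E[X] = C(13, 6) · 2^{1 − 15} = 1716 · 1/16384 = 429/4096.
Numerically: E[X] ≈ 0.1047.

E[X] = C(13,6)·2^(1−C(6,2)) = 429/4096 ≈ 0.1047.


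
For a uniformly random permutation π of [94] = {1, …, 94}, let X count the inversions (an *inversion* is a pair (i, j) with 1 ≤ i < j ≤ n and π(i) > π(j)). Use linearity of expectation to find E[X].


Write X = Σ X_I over the C(94, 2) = 4371 pairs i < j, with X_I the indicator of one inversion.
There are 4371 indicators.
For each fixed pair i < j, the values π(i) and π(j) are two distinct elements of {1, …, 94} in uniformly random order; by symmetry P[π(i) > π(j)] = 1/2.
By linearity: E[X] = 4371 · (1/2) = C(94, 2) · (1/2) = 4371/2 = 4371/2 ≈ 2185.50000.

E[X] = 4371/2 = 2185.50000.


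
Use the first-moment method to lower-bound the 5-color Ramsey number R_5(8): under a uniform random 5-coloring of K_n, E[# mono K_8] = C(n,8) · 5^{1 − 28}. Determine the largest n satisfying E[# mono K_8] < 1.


We need C(n, 8) · 5^{1 − 28} < 1, i.e. C(n, 8) < 5^{28 − 1} = 7450580596923828125.
Check values of n near the boundary:
  n = 859: C(859, 8) = 7115855595170747139; 7115855595170747139 < 7450580596923828125? YES
  n = 860: C(860, 8) = 7182671140665308145; 7182671140665308145 < 7450580596923828125? YES
  n = 861: C(861, 8) = 7250034996615275865; 7250034996615275865 < 7450580596923828125? YES
  n = 862: C(862, 8) = 7317951015318931845; 7317951015318931845 < 7450580596923828125? YES
  n = 863: C(863, 8) = 7386423071602617757; 7386423071602617757 < 7450580596923828125? YES
  n = 864: C(864, 8) = 7455455062926006708; 7455455062926006708 < 7450580596923828125? NO
The largest n with C(n, 8) < 7450580596923828125 is n = 863 (where E[X] = 7386423071602617757/7450580596923828125 ≈ 0.99139). Hence R_5(8) > 863, i.e. R_5(8) ≥ 864.

Largest n = 863; hence R_5(8) > 863.


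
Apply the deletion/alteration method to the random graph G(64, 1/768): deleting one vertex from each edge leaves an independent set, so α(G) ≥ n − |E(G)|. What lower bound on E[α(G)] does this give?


E[|E(G)|] = C(64, 2)·p = 2016 · (1/768) = 21/8.
E[α(G)] ≥ n − E[|E(G)|] = 64 − 21/8 = 491/8.
Numerically: ≈ 61.375000.
(This is only a lower bound; the true E[α(G)] may be larger.)

E[α(G)] ≥ 491/8 ≈ 61.375000.


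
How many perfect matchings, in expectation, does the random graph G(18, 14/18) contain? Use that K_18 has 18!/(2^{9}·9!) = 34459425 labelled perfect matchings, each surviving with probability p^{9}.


K_18 has 18!/(2^{9}·9!) = 34459425 labelled perfect matchings.
For each such perfect matching H, let X_H = 1 if all 9 edges of H are present in G. Then P[X_H = 1] = p^{9} = (7/9)^{9} = 40353607/387420489.
Summing the indicators: E[X] = Σ_H E[X_H] = 34459425 · p^{9} = 34459425 · 40353607/387420489 = 17167433257975/4782969.
Numerically: E[X] ≈ 3.5893e+06.

E[X] = 34459425 · (7/9)^{9} = 17167433257975/4782969 ≈ 3.5893e+06.


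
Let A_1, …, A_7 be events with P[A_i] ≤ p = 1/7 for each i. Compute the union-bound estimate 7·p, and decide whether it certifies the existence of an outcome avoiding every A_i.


Union bound: P[∪_{i=1}^{7} A_i] ≤ Σ_i P[A_i] ≤ 7·p = 7·(1/7) = 1.
Numerically: 1 ≈ 1.0000000.
Is 1 < 1? NO.
Since the bound 1 is ≥ 1, the union bound is uninformative here; it does NOT by itself certify existence.

7·p = 1 ≈ 1.0000000; existence NOT certified by the union bound.


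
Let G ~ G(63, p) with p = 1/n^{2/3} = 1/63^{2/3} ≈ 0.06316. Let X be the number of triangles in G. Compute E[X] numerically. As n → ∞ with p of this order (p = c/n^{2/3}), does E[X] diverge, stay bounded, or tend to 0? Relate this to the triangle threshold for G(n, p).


Number of potential triangles: C(63, 3) = 39711.
Each occurs with probability p³ ≈ (0.06316)³ ≈ 2.519526e-04.
By linearity: E[X] = C(63, 3)·p³ ≈ 39711 · 2.519526e-04 ≈ 10.0053.
Since α = 2/3 < 1, p = c/n^{2/3} ≫ 1/n is above the triangle threshold p ~ 1/n. Asymptotically E[X] ~ (c³/6)·n^{3(1−α)} = (1³/6)·n^{1} → ∞; triangles are abundant w.h.p.

E[X] ≈ 10.0053; in regime p = Θ(1/n^{2/3}) E[X] diverges (above the triangle threshold p ~ 1/n).


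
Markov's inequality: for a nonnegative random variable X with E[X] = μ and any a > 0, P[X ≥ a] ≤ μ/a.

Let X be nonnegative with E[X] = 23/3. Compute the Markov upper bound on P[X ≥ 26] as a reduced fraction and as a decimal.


μ = E[X] = 23/3, a = 26.
Markov: P[X ≥ 26] ≤ μ/a = (23/3)/26 = 23/78.
Numerically: ≈ 0.294872.
(Since a = 26 > μ = 7.666667, the bound 23/78 is < 1 and informative.)

P[X ≥ 26] ≤ 23/78 ≈ 0.294872.


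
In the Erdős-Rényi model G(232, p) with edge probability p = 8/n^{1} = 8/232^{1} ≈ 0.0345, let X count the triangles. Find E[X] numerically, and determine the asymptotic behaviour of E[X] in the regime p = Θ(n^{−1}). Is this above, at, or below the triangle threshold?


Number of potential triangles: C(232, 3) = 2054360.
Each occurs with probability p³ ≈ (0.0345)³ ≈ 4.10021e-05.
By linearity: E[X] = C(232, 3)·p³ ≈ 2054360 · 4.10021e-05 ≈ 84.233.
Here α = 1, so p = 8/n is exactly at the triangle threshold p ~ 1/n. Asymptotically E[X] → c³/6 = 8³/6 = 256/3 ≈ 85.333, a bounded constant. In this regime the triangle count is asymptotically Poisson(c³/6).

E[X] ≈ 84.233; in regime p = Θ(1/n^{1}) E[X] stays bounded (at the triangle threshold p ~ 1/n).


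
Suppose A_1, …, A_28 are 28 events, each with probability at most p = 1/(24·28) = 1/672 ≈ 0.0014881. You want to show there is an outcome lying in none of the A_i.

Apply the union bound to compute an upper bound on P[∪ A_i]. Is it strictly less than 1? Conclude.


Union bound: P[∪_{i=1}^{28} A_i] ≤ Σ_i P[A_i] ≤ 28·p = 28·(1/672) = 1/24.
Numerically: 1/24 ≈ 0.0416667.
Is 1/24 < 1? YES.
Since P[∪ A_i] ≤ 1/24 < 1, the complement has P[∩ A_i^c] ≥ 1 − 1/24 = 23/24 > 0, so some outcome avoids every A_i.

28·p = 1/24 ≈ 0.0416667; existence CERTIFIED by the union bound.


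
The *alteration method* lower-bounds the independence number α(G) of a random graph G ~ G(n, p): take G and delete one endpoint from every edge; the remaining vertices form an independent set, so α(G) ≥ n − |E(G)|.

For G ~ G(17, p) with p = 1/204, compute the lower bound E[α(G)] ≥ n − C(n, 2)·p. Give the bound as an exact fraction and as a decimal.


E[|E(G)|] = C(17, 2)·p = 136 · (1/204) = 2/3.
E[α(G)] ≥ n − E[|E(G)|] = 17 − 2/3 = 49/3.
Numerically: ≈ 16.3333.
(This is only a lower bound; the true E[α(G)] may be larger.)

E[α(G)] ≥ 49/3 ≈ 16.3333.


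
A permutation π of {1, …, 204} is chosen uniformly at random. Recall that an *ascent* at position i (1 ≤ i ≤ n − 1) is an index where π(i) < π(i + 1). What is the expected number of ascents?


Write X = Σ X_I over i = 1, …, 203, with X_I the indicator of one ascent.
There are 203 indicators.
For each fixed i, the pair (π(i), π(i+1)) is a uniformly random ordered pair of distinct values from {1, …, 204}; by symmetry P[π(i) < π(i+1)] = 1/2.
By linearity: E[X] = 203 · (1/2) = (204 − 1) · (1/2) = 203/2 ≈ 101.5000.

E[X] = 203/2 = 101.5000.
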